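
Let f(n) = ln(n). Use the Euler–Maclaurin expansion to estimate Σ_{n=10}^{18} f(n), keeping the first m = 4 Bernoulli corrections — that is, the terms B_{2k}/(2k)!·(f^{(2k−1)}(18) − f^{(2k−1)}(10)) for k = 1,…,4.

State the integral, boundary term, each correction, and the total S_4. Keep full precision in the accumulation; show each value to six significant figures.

S_4 ≈ 23.5936

The integral term ∫_10^18 ln(x) dx = 21.0008.
½[f(10) + f(18)] = ½[2.30259 + 2.89037] = 2.59648.
Integral + boundary = 23.5973.
Correction k=1: B_{2}/2! · (f^{(1)}(18) − f^{(1)}(10)) = 1/12 · (0.0555556 − 0.100000) = -0.00370370.
After k=1: 23.5936.
Correction k=2: B_{4}/4! · (f^{(3)}(18) − f^{(3)}(10)) = −1/720 · (0.000342936 − 0.00200000) = 2.30148e-06.
After k=2: 23.5936.
Correction k=3: B_{6}/6! · (f^{(5)}(18) − f^{(5)}(10)) = 1/30240 · (1.27013e-05 − 0.000240000) = -7.51649e-09.
After k=3: 23.5936.
Correction k=4: B_{8}/8! · (f^{(7)}(18) − f^{(7)}(10)) = −1/1209600 · (1.17605e-06 − 7.20000e-05) = 5.85515e-11.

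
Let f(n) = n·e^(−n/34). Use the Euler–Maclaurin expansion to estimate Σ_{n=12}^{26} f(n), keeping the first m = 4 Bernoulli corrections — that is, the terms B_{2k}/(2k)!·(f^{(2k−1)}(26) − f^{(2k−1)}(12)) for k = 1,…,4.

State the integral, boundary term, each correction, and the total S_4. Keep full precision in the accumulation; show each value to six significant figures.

S_4 ≈ 159.573

The integral term ∫_12^26 x·e^(−x/34) dx = 149.335.
Endpoint term: (f(12) + f(26))/2 = (8.43142 + 12.1022)/2 = 10.2668.
Integral + boundary = 159.602.
Correction k=1: B_{2}/2! · (f^{(1)}(26) − f^{(1)}(12)) = 1/12 · (0.109523 − 0.454636) = -0.0287594.
Partial sum through k=1: 159.573.
Correction k=2: B_{4}/4! · (f^{(3)}(26) − f^{(3)}(12)) = −1/720 · (0.000900056 − 0.00160889) = 9.84487e-07.
Partial sum through k=2: 159.573.
Correction k=3: B_{6}/6! · (f^{(5)}(26) − f^{(5)}(12)) = 1/30240 · (1.47523e-06 − 2.44333e-06) = -3.20138e-11.
Partial sum through k=3: 159.573.
Correction k=4: B_{8}/8! · (f^{(7)}(26) − f^{(7)}(12)) = −1/1209600 · (1.87878e-09 − 3.02326e-09) = 9.46165e-16.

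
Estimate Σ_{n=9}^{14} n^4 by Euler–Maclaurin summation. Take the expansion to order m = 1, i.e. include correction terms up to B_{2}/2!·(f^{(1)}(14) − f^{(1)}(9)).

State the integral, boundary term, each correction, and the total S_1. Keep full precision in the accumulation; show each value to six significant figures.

S_1 ≈ 118915

∫_9^14 x^4 dx evaluates to 95755.0.
½[f(9) + f(14)] = ½[6561.00 + 38416.0] = 22488.5.
Integral + boundary = 118244.
Correction k=1: B_{2}/2! · (f^{(1)}(14) − f^{(1)}(9)) = 1/12 · (10976.0 − 2916.00) = 671.667.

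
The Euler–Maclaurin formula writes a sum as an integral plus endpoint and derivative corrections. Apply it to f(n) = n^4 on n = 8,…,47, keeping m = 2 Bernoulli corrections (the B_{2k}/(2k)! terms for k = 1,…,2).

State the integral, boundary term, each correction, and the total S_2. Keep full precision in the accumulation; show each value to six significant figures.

∫_8^47 x^4 dx evaluates to 4.58624e+07.
Endpoint term: (f(8) + f(47))/2 = (4096.00 + 4.87968e+06)/2 = 2.44189e+06.
Running total after boundary: 4.83043e+07.
k=1: B_{2}/(2)! × [f^{(1)}(47) − f^{(1)}(8)] = 1/12 × (415292 − 2048.00) = 34437.0.
Running total after k=1: 4.83388e+07.
k=2: B_{4}/(4)! × [f^{(3)}(47) − f^{(3)}(8)] = −1/720 × (1128.00 − 192.000) = -1.30000.

S_2 ≈ 4.83388e+07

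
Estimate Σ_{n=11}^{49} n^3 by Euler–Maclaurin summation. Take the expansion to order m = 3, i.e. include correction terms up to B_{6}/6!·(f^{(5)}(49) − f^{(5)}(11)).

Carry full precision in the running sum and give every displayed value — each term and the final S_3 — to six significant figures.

S_3 ≈ 1.49760e+06

The integral term ∫_11^49 x^3 dx = 1.43754e+06.
Boundary: ½(f(11) + f(49)) = ½(1331.00 + 117649) = 59490.0.
So far: 1.49703e+06.
Order-1 term: 1/12 · (7203.00 − 363.000) = 570.000.
Partial sum through k=1: 1.49760e+06.
Order-2 term: −1/720 · (6.00000 − 6.00000) = 0.00000.
Partial sum through k=2: 1.49760e+06.
Order-3 term: 1/30240 · (0.00000 − 0.00000) = 0.00000.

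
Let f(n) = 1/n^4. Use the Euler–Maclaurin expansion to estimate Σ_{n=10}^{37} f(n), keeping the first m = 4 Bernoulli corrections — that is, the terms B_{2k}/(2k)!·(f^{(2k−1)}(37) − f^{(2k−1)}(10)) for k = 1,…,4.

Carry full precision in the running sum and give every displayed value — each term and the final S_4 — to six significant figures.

S_4 ≈ 0.000380331

∫_10^37 1/x^4 dx evaluates to 0.000326753.
Endpoint term: (f(10) + f(37))/2 = (0.000100000 + 5.33572e-07)/2 = 5.02668e-05.
Running total after boundary: 0.000377019.
k=1: B_{2}/(2)! × [f^{(1)}(37) − f^{(1)}(10)] = 1/12 × (-5.76835e-08 − (-4.00000e-05)) = 3.32853e-06.
Partial sum through k=1: 0.000380348.
k=2: B_{4}/(4)! × [f^{(3)}(37) − f^{(3)}(10)] = −1/720 × (-1.26406e-09 − (-1.20000e-05)) = -1.66649e-08.
Partial sum through k=2: 0.000380331.
k=3: B_{6}/(6)! × [f^{(5)}(37) − f^{(5)}(10)] = 1/30240 × (-5.17075e-11 − (-6.72000e-06)) = 2.22221e-10.
Partial sum through k=3: 0.000380331.
k=4: B_{8}/(8)! × [f^{(7)}(37) − f^{(7)}(10)] = −1/1209600 × (-3.39933e-12 − (-6.04800e-06)) = -5.00000e-12.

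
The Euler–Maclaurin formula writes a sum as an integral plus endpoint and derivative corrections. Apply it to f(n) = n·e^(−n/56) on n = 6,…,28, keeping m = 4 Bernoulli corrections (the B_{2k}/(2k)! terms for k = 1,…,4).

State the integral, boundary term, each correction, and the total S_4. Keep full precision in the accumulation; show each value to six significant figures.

S_4 ≈ 277.260

∫_6^28 x·e^(−x/56) dx evaluates to 266.115.
Boundary: ½(f(6) + f(28)) = ½(5.39038 + 16.9829) = 11.1866.
Integral + boundary = 277.302.
k=1: B_{2}/(2)! × [f^{(1)}(28) − f^{(1)}(6)] = 1/12 × (0.303265 − 0.802140) = -0.0415729.
Running total after k=1: 277.260.
k=2: B_{4}/(4)! × [f^{(3)}(28) − f^{(3)}(6)] = −1/720 × (0.000483523 − 0.000828742) = 4.79472e-07.
Running total after k=2: 277.260.
k=3: B_{6}/(6)! × [f^{(5)}(28) − f^{(5)}(6)] = 1/30240 × (2.77532e-07 − 4.46971e-07) = -5.60312e-12.
Running total after k=3: 277.260.
k=4: B_{8}/(8)! × [f^{(7)}(28) − f^{(7)}(6)] = −1/1209600 × (1.27832e-10 − 2.00789e-10) = 6.03152e-17.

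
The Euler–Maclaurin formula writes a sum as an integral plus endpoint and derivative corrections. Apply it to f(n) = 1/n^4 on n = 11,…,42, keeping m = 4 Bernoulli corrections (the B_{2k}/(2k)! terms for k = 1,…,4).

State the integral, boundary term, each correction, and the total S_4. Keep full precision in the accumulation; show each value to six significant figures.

S_4 ≈ 0.000282309

The integral term ∫_11^42 1/x^4 dx = 0.000245939.
½[f(11) + f(42)] = ½[6.83013e-05 + 3.21368e-07] = 3.43114e-05.
Integral + boundary = 0.000280250.
Order-1 term: 1/12 · (-3.06065e-08 − (-2.48369e-05)) = 2.06719e-06.
After k=1: 0.000282318.
Order-2 term: −1/720 · (-5.20519e-10 − (-6.15790e-06)) = -8.55191e-09.
After k=2: 0.000282309.
Order-3 term: 1/30240 · (-1.65244e-11 − (-2.84994e-06)) = 9.42434e-11.
After k=3: 0.000282309.
Order-4 term: −1/1209600 · (-8.43082e-13 − (-2.11979e-06)) = -1.75247e-12.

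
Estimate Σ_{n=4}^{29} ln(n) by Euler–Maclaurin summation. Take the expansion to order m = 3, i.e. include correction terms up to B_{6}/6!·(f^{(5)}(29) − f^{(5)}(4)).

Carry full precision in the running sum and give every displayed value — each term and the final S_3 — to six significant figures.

S_3 ≈ 69.4653

The integral term ∫_4^29 ln(x) dx = 67.1064.
Endpoint term: (f(4) + f(29))/2 = (1.38629 + 3.36730)/2 = 2.37680.
Running total after boundary: 69.4832.
Order-1 term: 1/12 · (0.0344828 − 0.250000) = -0.0179598.
Partial sum through k=1: 69.4652.
Order-2 term: −1/720 · (8.20042e-05 − 0.0312500) = 4.32889e-05.
Partial sum through k=2: 69.4653.
Order-3 term: 1/30240 · (1.17010e-06 − 0.0234375) = -7.75011e-07.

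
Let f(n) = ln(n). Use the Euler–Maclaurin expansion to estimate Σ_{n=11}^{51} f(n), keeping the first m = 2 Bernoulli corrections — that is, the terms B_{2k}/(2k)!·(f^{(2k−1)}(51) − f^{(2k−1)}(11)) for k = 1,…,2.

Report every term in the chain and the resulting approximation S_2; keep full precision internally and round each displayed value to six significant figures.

S_2 ≈ 137.305

Integral: ∫_11^51 ln(x) dx = 134.146.
Boundary: ½(f(11) + f(51)) = ½(2.39790 + 3.93183) = 3.16486.
Integral + boundary = 137.311.
Correction k=1: B_{2}/2! · (f^{(1)}(51) − f^{(1)}(11)) = 1/12 · (0.0196078 − 0.0909091) = -0.00594177.
Running total after k=1: 137.305.
Correction k=2: B_{4}/4! · (f^{(3)}(51) − f^{(3)}(11)) = −1/720 · (1.50772e-05 − 0.00150263) = 2.06605e-06.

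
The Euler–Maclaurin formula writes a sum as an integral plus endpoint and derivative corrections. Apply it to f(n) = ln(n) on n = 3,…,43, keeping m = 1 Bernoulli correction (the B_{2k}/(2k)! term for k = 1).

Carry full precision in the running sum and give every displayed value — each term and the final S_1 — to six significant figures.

Integral: ∫_3^43 ln(x) dx = 118.436.
Endpoint term: (f(3) + f(43))/2 = (1.09861 + 3.76120)/2 = 2.42991.
Integral + boundary = 120.866.
Order-1 term: 1/12 · (0.0232558 − 0.333333) = -0.0258398.

S_1 ≈ 120.840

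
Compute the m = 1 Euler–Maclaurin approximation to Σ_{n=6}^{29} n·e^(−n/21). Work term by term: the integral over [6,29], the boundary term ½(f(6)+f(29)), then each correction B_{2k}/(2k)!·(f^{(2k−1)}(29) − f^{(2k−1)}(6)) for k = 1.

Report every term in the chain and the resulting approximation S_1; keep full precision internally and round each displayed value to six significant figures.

∫_6^29 x·e^(−x/21) dx evaluates to 162.182.
Endpoint term: (f(6) + f(29))/2 = (4.50886 + 7.28883)/2 = 5.89885.
So far: 168.080.
Order-1 term: 1/12 · (-0.0957482 − 0.536769) = -0.0527098.

S_1 ≈ 168.028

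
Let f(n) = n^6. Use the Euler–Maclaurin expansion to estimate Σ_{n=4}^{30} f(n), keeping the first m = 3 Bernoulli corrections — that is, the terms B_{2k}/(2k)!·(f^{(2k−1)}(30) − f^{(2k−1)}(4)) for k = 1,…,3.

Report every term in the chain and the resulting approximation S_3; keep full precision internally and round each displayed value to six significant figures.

S_3 ≈ 3.50093e+09

∫_4^30 x^6 dx evaluates to 3.12428e+09.
Boundary: ½(f(4) + f(30)) = ½(4096.00 + 7.29000e+08) = 3.64502e+08.
Integral + boundary = 3.48879e+09.
k=1: B_{2}/(2)! × [f^{(1)}(30) − f^{(1)}(4)] = 1/12 × (1.45800e+08 − 6144.00) = 1.21495e+07.
After k=1: 3.50093e+09.
k=2: B_{4}/(4)! × [f^{(3)}(30) − f^{(3)}(4)] = −1/720 × (3.24000e+06 − 7680.00) = -4489.33.
After k=2: 3.50093e+09.
k=3: B_{6}/(6)! × [f^{(5)}(30) − f^{(5)}(4)] = 1/30240 × (21600.0 − 2880.00) = 0.619048.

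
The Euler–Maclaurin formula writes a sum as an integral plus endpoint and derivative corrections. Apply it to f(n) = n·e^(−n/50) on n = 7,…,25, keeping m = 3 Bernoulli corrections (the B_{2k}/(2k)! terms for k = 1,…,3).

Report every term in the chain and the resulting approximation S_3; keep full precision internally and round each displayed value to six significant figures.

∫_7^25 x·e^(−x/50) dx evaluates to 203.181.
½[f(7) + f(25)] = ½[6.08551 + 15.1633] = 10.6244.
Running total after boundary: 213.805.
Order-1 term: 1/12 · (0.303265 − 0.747648) = -0.0370319.
Partial sum through k=1: 213.768.
Order-2 term: −1/720 · (0.000606531 − 0.000994546) = 5.38910e-07.
Partial sum through k=2: 213.768.
Order-3 term: 1/30240 · (4.36702e-07 − 6.76013e-07) = -7.91372e-12.

S_3 ≈ 213.768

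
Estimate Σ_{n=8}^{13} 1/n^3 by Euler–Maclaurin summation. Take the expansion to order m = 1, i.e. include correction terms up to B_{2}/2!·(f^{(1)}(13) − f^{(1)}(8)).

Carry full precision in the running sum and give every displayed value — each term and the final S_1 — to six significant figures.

S_1 ≈ 0.00611035

∫_8^13 1/x^3 dx evaluates to 0.00485392.
Endpoint term: (f(8) + f(13))/2 = (0.00195312 + 0.000455166)/2 = 0.00120415.
Integral + boundary = 0.00605807.
Correction k=1: B_{2}/2! · (f^{(1)}(13) − f^{(1)}(8)) = 1/12 · (-0.000105038 − (-0.000732422)) = 5.22820e-05.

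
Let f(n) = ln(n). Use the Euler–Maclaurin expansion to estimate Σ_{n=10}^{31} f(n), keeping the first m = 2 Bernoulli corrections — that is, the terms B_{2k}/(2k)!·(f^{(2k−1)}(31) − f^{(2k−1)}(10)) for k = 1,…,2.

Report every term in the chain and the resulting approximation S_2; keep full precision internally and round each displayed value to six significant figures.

∫_10^31 ln(x) dx evaluates to 62.4278.
½[f(10) + f(31)] = ½[2.30259 + 3.43399] = 2.86829.
Running total after boundary: 65.2960.
Order-1 term: 1/12 · (0.0322581 − 0.100000) = -0.00564516.
Partial sum through k=1: 65.2904.
Order-2 term: −1/720 · (6.71344e-05 − 0.00200000) = 2.68454e-06.

S_2 ≈ 65.2904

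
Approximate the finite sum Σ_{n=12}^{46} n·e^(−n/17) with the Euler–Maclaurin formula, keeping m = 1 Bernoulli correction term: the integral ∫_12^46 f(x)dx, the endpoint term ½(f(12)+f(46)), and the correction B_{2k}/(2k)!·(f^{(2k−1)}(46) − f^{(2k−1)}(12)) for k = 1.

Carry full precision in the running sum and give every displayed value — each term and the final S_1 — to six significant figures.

The integral term ∫_12^46 x·e^(−x/17) dx = 171.826.
½[f(12) + f(46)] = ½[5.92407 + 3.07332] = 4.49870.
Integral + boundary = 176.324.
Correction k=1: B_{2}/2! · (f^{(1)}(46) − f^{(1)}(12)) = 1/12 · (-0.113972 − 0.145198) = -0.0215975.

S_1 ≈ 176.303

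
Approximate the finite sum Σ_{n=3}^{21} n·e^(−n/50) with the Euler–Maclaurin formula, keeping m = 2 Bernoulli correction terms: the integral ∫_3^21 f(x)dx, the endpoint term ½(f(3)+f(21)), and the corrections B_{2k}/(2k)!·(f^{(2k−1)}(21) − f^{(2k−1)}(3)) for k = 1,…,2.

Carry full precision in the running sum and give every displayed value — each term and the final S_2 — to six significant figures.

∫_3^21 x·e^(−x/50) dx evaluates to 163.160.
Endpoint term: (f(3) + f(21))/2 = (2.82529 + 13.7980)/2 = 8.31164.
So far: 171.471.
Correction k=1: B_{2}/2! · (f^{(1)}(21) − f^{(1)}(3)) = 1/12 · (0.381087 − 0.885259) = -0.0420143.
Partial sum through k=1: 171.429.
Correction k=2: B_{4}/4! · (f^{(3)}(21) − f^{(3)}(3)) = −1/720 · (0.000678072 − 0.00110752) = 5.96448e-07.

S_2 ≈ 171.429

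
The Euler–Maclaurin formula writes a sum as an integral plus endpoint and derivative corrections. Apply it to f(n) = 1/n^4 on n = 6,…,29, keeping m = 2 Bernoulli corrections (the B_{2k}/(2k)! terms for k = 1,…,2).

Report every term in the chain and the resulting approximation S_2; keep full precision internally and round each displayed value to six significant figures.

S_2 ≈ 0.00195831

The integral term ∫_6^29 1/x^4 dx = 0.00152954.
Endpoint term: (f(6) + f(29))/2 = (0.000771605 + 1.41387e-06)/2 = 0.000386509.
So far: 0.00191605.
k=1: B_{2}/(2)! × [f^{(1)}(29) − f^{(1)}(6)] = 1/12 × (-1.95016e-07 − (-0.000514403)) = 4.28507e-05.
Partial sum through k=1: 0.00195890.
k=2: B_{4}/(4)! × [f^{(3)}(29) − f^{(3)}(6)] = −1/720 × (-6.95657e-09 − (-0.000428669)) = -5.95365e-07.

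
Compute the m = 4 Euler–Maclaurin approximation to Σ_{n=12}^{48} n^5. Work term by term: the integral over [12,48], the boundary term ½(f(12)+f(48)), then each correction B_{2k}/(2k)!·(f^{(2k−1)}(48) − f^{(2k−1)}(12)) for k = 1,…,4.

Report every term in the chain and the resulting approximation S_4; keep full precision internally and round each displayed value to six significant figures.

∫_12^48 x^5 dx evaluates to 2.03793e+09.
Endpoint term: (f(12) + f(48))/2 = (248832 + 2.54804e+08)/2 = 1.27526e+08.
Running total after boundary: 2.16546e+09.
Correction k=1: B_{2}/2! · (f^{(1)}(48) − f^{(1)}(12)) = 1/12 · (2.65421e+07 − 103680) = 2.20320e+06.
Running total after k=1: 2.16766e+09.
Correction k=2: B_{4}/4! · (f^{(3)}(48) − f^{(3)}(12)) = −1/720 · (138240 − 8640.00) = -180.000.
Running total after k=2: 2.16766e+09.
Correction k=3: B_{6}/6! · (f^{(5)}(48) − f^{(5)}(12)) = 1/30240 · (120.000 − 120.000) = 0.00000.
Running total after k=3: 2.16766e+09.
Correction k=4: B_{8}/8! · (f^{(7)}(48) − f^{(7)}(12)) = −1/1209600 · (0.00000 − 0.00000) = 0.00000.

S_4 ≈ 2.16766e+09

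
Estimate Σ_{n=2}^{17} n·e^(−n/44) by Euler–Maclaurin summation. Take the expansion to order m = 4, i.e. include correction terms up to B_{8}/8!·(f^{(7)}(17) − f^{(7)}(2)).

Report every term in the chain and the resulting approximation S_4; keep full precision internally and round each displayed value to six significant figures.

Integral: ∫_2^17 x·e^(−x/44) dx = 110.219.
½[f(2) + f(17)] = ½[1.91113 + 11.5519] = 6.73151.
Running total after boundary: 116.950.
Correction k=1: B_{2}/2! · (f^{(1)}(17) − f^{(1)}(2)) = 1/12 · (0.416980 − 0.912128) = -0.0412623.
Partial sum through k=1: 116.909.
Correction k=2: B_{4}/4! · (f^{(3)}(17) − f^{(3)}(2)) = −1/720 · (0.000917369 − 0.00145829) = 7.51282e-07.
Partial sum through k=2: 116.909.
Correction k=3: B_{6}/6! · (f^{(5)}(17) − f^{(5)}(2)) = 1/30240 · (8.36444e-07 − 1.26314e-06) = -1.41104e-11.
Partial sum through k=3: 116.909.
Correction k=4: B_{8}/8! · (f^{(7)}(17) − f^{(7)}(2)) = −1/1209600 · (6.19339e-10 − 9.15824e-10) = 2.45110e-16.

S_4 ≈ 116.909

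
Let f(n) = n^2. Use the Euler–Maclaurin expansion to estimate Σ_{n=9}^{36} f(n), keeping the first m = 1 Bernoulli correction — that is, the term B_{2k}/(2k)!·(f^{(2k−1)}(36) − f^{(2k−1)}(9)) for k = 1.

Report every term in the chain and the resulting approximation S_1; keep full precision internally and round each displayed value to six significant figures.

S_1 ≈ 16002.0

Integral: ∫_9^36 x^2 dx = 15309.0.
½[f(9) + f(36)] = ½[81.0000 + 1296.00] = 688.500.
So far: 15997.5.
Correction k=1: B_{2}/2! · (f^{(1)}(36) − f^{(1)}(9)) = 1/12 · (72.0000 − 18.0000) = 4.50000.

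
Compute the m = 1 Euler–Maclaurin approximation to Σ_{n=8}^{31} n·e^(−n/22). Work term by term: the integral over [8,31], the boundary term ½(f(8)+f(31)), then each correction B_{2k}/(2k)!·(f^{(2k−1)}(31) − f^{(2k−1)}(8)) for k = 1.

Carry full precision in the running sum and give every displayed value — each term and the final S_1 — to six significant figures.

S_1 ≈ 180.388

∫_8^31 x·e^(−x/22) dx evaluates to 173.865.
½[f(8) + f(31)] = ½[5.56115 + 7.57533] = 6.56824.
So far: 180.433.
Order-1 term: 1/12 · (-0.0999676 − 0.442364) = -0.0451943.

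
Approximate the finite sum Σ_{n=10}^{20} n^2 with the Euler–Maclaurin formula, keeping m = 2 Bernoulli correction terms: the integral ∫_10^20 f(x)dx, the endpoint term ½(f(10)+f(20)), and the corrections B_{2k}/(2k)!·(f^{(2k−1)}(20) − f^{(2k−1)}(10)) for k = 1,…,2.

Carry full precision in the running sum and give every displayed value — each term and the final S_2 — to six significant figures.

Integral: ∫_10^20 x^2 dx = 2333.33.
½[f(10) + f(20)] = ½[100.000 + 400.000] = 250.000.
Integral + boundary = 2583.33.
Correction k=1: B_{2}/2! · (f^{(1)}(20) − f^{(1)}(10)) = 1/12 · (40.0000 − 20.0000) = 1.66667.
Running total after k=1: 2585.00.
Correction k=2: B_{4}/4! · (f^{(3)}(20) − f^{(3)}(10)) = −1/720 · (0.00000 − 0.00000) = 0.00000.

S_2 ≈ 2585.00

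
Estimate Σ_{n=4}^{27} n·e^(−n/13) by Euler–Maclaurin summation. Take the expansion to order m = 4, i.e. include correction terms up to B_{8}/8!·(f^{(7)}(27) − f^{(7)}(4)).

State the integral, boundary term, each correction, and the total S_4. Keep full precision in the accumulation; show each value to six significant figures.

S_4 ≈ 100.411

∫_4^27 x·e^(−x/13) dx evaluates to 97.3024.
Boundary: ½(f(4) + f(27)) = ½(2.94057 + 3.38351) = 3.16204.
So far: 100.464.
k=1: B_{2}/(2)! × [f^{(1)}(27) − f^{(1)}(4)] = 1/12 × (-0.134955 − 0.508944) = -0.0536582.
After k=1: 100.411.
k=2: B_{4}/(4)! × [f^{(3)}(27) − f^{(3)}(4)] = −1/720 × (0.000684471 − 0.0117114) = 1.53152e-05.
After k=2: 100.411.
k=3: B_{6}/(6)! × [f^{(5)}(27) − f^{(5)}(4)] = 1/30240 × (1.28254e-05 − 0.000120777) = -3.56983e-09.
After k=3: 100.411.
k=4: B_{8}/(8)! × [f^{(7)}(27) − f^{(7)}(4)] = −1/1209600 × (1.27815e-07 − 1.01926e-06) = 7.36979e-13.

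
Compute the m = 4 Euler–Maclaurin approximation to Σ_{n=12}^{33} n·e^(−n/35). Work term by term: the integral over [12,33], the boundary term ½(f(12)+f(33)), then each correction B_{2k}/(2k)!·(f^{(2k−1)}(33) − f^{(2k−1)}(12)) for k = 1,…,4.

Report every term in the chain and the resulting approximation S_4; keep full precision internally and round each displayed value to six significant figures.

S_4 ≈ 251.128

The integral term ∫_12^33 x·e^(−x/35) dx = 240.480.
Endpoint term: (f(12) + f(33))/2 = (8.51688 + 12.8539)/2 = 10.6854.
So far: 251.165.
Correction k=1: B_{2}/2! · (f^{(1)}(33) − f^{(1)}(12)) = 1/12 · (0.0222579 − 0.466400) = -0.0370119.
Running total after k=1: 251.128.
Correction k=2: B_{4}/4! · (f^{(3)}(33) − f^{(3)}(12)) = −1/720 · (0.000654110 − 0.00153949) = 1.22970e-06.
Running total after k=2: 251.128.
Correction k=3: B_{6}/6! · (f^{(5)}(33) − f^{(5)}(12)) = 1/30240 · (1.05310e-06 − 2.20265e-06) = -3.80143e-11.
Running total after k=3: 251.128.
Correction k=4: B_{8}/8! · (f^{(7)}(33) − f^{(7)}(12)) = −1/1209600 · (1.28346e-09 − 2.57027e-09) = 1.06383e-15.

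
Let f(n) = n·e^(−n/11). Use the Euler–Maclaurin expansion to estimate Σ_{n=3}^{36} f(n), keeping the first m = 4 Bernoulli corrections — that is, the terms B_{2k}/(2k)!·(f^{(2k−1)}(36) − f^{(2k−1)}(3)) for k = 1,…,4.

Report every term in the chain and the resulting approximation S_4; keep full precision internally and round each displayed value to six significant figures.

S_4 ≈ 99.4154

∫_3^36 x·e^(−x/11) dx evaluates to 97.6445.
Boundary: ½(f(3) + f(36)) = ½(2.28390 + 1.36450) = 1.82420.
Running total after boundary: 99.4687.
Order-1 term: 1/12 · (-0.0861430 − 0.553673) = -0.0533180.
Partial sum through k=1: 99.4153.
Order-2 term: −1/720 · (-8.54311e-05 − 0.0171593) = 2.39510e-05.
Partial sum through k=2: 99.4154.
Order-3 term: 1/30240 · (4.47160e-06 − 0.000245808) = -7.98070e-09.
Partial sum through k=3: 99.4154.
Order-4 term: −1/1209600 · (7.97458e-08 − 2.89094e-06) = 2.32407e-12.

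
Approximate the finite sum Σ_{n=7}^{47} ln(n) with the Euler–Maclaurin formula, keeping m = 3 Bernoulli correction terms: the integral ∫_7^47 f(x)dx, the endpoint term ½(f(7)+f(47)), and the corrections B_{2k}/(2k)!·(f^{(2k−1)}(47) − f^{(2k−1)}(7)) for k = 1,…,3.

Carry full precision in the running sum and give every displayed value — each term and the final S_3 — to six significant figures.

Integral: ∫_7^47 ln(x) dx = 127.336.
Endpoint term: (f(7) + f(47))/2 = (1.94591 + 3.85015)/2 = 2.89803.
Integral + boundary = 130.234.
Correction k=1: B_{2}/2! · (f^{(1)}(47) − f^{(1)}(7)) = 1/12 · (0.0212766 − 0.142857) = -0.0101317.
After k=1: 130.223.
Correction k=2: B_{4}/4! · (f^{(3)}(47) − f^{(3)}(7)) = −1/720 · (1.92636e-05 − 0.00583090) = 8.07172e-06.
After k=2: 130.223.
Correction k=3: B_{6}/6! · (f^{(5)}(47) − f^{(5)}(7)) = 1/30240 · (1.04646e-07 − 0.00142798) = -4.72180e-08.

S_3 ≈ 130.223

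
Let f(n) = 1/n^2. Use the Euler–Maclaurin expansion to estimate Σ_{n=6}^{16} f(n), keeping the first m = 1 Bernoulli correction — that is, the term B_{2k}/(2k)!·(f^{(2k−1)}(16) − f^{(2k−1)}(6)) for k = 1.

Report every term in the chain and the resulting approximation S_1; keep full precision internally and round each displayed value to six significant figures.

S_1 ≈ 0.120740

Integral: ∫_6^16 1/x^2 dx = 0.104167.
½[f(6) + f(16)] = ½[0.0277778 + 0.00390625] = 0.0158420.
Running total after boundary: 0.120009.
Order-1 term: 1/12 · (-0.000488281 − (-0.00925926)) = 0.000730915.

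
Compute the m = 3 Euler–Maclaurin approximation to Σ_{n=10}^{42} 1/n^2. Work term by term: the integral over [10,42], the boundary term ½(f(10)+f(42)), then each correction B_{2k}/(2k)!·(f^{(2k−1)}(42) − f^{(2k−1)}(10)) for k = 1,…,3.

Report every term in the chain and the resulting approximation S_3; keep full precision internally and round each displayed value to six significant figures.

∫_10^42 1/x^2 dx evaluates to 0.0761905.
Boundary: ½(f(10) + f(42)) = ½(0.0100000 + 0.000566893) = 0.00528345.
Running total after boundary: 0.0814739.
k=1: B_{2}/(2)! × [f^{(1)}(42) − f^{(1)}(10)] = 1/12 × (-2.69949e-05 − (-0.00200000)) = 0.000164417.
After k=1: 0.0816383.
k=2: B_{4}/(4)! × [f^{(3)}(42) − f^{(3)}(10)] = −1/720 × (-1.83639e-07 − (-0.000240000)) = -3.33078e-07.
After k=2: 0.0816380.
k=3: B_{6}/(6)! × [f^{(5)}(42) − f^{(5)}(10)] = 1/30240 × (-3.12311e-09 − (-7.20000e-05)) = 2.38085e-09.

S_3 ≈ 0.0816380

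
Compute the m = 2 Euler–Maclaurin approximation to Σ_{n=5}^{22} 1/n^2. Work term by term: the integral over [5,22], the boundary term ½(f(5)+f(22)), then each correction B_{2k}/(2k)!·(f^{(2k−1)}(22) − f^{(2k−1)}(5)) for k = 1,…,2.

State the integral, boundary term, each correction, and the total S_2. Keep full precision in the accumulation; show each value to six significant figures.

∫_5^22 1/x^2 dx evaluates to 0.154545.
½[f(5) + f(22)] = ½[0.0400000 + 0.00206612] = 0.0210331.
So far: 0.175579.
Order-1 term: 1/12 · (-0.000187829 − (-0.0160000)) = 0.00131768.
After k=1: 0.176896.
Order-2 term: −1/720 · (-4.65691e-06 − (-0.00768000)) = -1.06602e-05.

S_2 ≈ 0.176886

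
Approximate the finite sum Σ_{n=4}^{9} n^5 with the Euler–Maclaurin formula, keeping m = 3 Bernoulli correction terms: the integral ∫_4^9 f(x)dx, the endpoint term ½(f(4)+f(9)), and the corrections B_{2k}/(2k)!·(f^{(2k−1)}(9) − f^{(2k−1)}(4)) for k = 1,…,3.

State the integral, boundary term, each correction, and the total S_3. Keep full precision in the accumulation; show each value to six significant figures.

S_3 ≈ 120549

∫_4^9 x^5 dx evaluates to 87890.8.
Boundary: ½(f(4) + f(9)) = ½(1024.00 + 59049.0) = 30036.5.
So far: 117927.
k=1: B_{2}/(2)! × [f^{(1)}(9) − f^{(1)}(4)] = 1/12 × (32805.0 − 1280.00) = 2627.08.
Partial sum through k=1: 120554.
k=2: B_{4}/(4)! × [f^{(3)}(9) − f^{(3)}(4)] = −1/720 × (4860.00 − 960.000) = -5.41667.
Partial sum through k=2: 120549.
k=3: B_{6}/(6)! × [f^{(5)}(9) − f^{(5)}(4)] = 1/30240 × (120.000 − 120.000) = 0.00000.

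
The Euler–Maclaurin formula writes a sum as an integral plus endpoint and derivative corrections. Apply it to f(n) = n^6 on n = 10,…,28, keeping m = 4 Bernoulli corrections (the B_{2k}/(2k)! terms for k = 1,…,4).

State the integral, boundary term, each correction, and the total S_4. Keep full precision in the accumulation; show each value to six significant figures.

Integral: ∫_10^28 x^6 dx = 1.92613e+09.
Endpoint term: (f(10) + f(28))/2 = (1.00000e+06 + 4.81890e+08)/2 = 2.41445e+08.
Integral + boundary = 2.16758e+09.
k=1: B_{2}/(2)! × [f^{(1)}(28) − f^{(1)}(10)] = 1/12 × (1.03262e+08 − 600000) = 8.55518e+06.
Partial sum through k=1: 2.17613e+09.
k=2: B_{4}/(4)! × [f^{(3)}(28) − f^{(3)}(10)] = −1/720 × (2.63424e+06 − 120000) = -3492.00.
Partial sum through k=2: 2.17613e+09.
k=3: B_{6}/(6)! × [f^{(5)}(28) − f^{(5)}(10)] = 1/30240 × (20160.0 − 7200.00) = 0.428571.
Partial sum through k=3: 2.17613e+09.
k=4: B_{8}/(8)! × [f^{(7)}(28) − f^{(7)}(10)] = −1/1209600 × (0.00000 − 0.00000) = 0.00000.

S_4 ≈ 2.17613e+09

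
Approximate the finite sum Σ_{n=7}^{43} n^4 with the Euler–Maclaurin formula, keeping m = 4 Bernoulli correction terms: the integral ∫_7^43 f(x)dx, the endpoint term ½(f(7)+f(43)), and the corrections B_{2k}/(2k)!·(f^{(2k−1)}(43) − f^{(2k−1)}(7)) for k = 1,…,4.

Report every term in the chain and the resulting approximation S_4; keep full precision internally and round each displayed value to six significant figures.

S_4 ≈ 3.11353e+07

∫_7^43 x^4 dx evaluates to 2.93983e+07.
Endpoint term: (f(7) + f(43))/2 = (2401.00 + 3.41880e+06)/2 = 1.71060e+06.
So far: 3.11089e+07.
Order-1 term: 1/12 · (318028 − 1372.00) = 26388.0.
Partial sum through k=1: 3.11353e+07.
Order-2 term: −1/720 · (1032.00 − 168.000) = -1.20000.
Partial sum through k=2: 3.11353e+07.
Order-3 term: 1/30240 · (0.00000 − 0.00000) = 0.00000.
Partial sum through k=3: 3.11353e+07.
Order-4 term: −1/1209600 · (0.00000 − 0.00000) = 0.00000.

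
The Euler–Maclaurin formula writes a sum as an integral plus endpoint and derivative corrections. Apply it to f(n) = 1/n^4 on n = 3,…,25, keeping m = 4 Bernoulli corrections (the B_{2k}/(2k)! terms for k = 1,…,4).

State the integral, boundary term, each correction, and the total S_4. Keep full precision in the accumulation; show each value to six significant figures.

S_4 ≈ 0.0198024

Integral: ∫_3^25 1/x^4 dx = 0.0123243.
½[f(3) + f(25)] = ½[0.0123457 + 2.56000e-06] = 0.00617412.
Integral + boundary = 0.0184985.
Order-1 term: 1/12 · (-4.09600e-07 − (-0.0164609)) = 0.00137171.
Running total after k=1: 0.0198702.
Order-2 term: −1/720 · (-1.96608e-08 − (-0.0548697)) = -7.62079e-05.
Running total after k=2: 0.0197940.
Order-3 term: 1/30240 · (-1.76161e-09 − (-0.341411)) = 1.12901e-05.
Running total after k=3: 0.0198053.
Order-4 term: −1/1209600 · (-2.53672e-10 − (-3.41411)) = -2.82251e-06.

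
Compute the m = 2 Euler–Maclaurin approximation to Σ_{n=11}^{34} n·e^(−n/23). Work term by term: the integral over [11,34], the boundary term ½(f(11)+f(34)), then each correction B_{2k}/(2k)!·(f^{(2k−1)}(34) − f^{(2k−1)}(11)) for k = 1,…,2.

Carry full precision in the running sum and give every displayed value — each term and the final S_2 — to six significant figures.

∫_11^34 x·e^(−x/23) dx evaluates to 185.778.
Boundary: ½(f(11) + f(34)) = ½(6.81847 + 7.75315) = 7.28581.
Running total after boundary: 193.064.
Correction k=1: B_{2}/2! · (f^{(1)}(34) − f^{(1)}(11)) = 1/12 · (-0.109060 − 0.323405) = -0.0360388.
Running total after k=1: 193.028.
Correction k=2: B_{4}/4! · (f^{(3)}(34) − f^{(3)}(11)) = −1/720 · (0.000655970 − 0.00295487) = 3.19292e-06.

S_2 ≈ 193.028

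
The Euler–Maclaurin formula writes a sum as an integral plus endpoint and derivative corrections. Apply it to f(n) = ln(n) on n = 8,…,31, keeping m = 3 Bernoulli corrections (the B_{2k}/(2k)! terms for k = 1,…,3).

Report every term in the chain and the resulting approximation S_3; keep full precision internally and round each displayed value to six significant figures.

S_3 ≈ 69.5671

∫_8^31 ln(x) dx evaluates to 66.8181.
Endpoint term: (f(8) + f(31))/2 = (2.07944 + 3.43399)/2 = 2.75671.
So far: 69.5748.
Order-1 term: 1/12 · (0.0322581 − 0.125000) = -0.00772849.
Partial sum through k=1: 69.5671.
Order-2 term: −1/720 · (6.71344e-05 − 0.00390625) = 5.33211e-06.
Partial sum through k=2: 69.5671.
Order-3 term: 1/30240 · (8.38306e-07 − 0.000732422) = -2.41926e-08.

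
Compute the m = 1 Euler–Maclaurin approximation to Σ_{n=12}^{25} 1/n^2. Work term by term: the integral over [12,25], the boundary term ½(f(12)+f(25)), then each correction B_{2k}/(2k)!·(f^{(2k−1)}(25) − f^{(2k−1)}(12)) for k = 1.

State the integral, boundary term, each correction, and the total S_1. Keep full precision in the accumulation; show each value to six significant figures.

S_1 ≈ 0.0476913

Integral: ∫_12^25 1/x^2 dx = 0.0433333.
½[f(12) + f(25)] = ½[0.00694444 + 0.00160000] = 0.00427222.
So far: 0.0476056.
k=1: B_{2}/(2)! × [f^{(1)}(25) − f^{(1)}(12)] = 1/12 × (-0.000128000 − (-0.00115741)) = 8.57840e-05.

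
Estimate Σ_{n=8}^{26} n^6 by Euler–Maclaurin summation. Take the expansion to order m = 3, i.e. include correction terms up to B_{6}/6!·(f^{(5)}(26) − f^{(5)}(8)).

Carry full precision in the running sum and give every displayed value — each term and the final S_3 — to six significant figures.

∫_8^26 x^6 dx evaluates to 1.14710e+09.
Boundary: ½(f(8) + f(26)) = ½(262144 + 3.08916e+08) = 1.54589e+08.
Running total after boundary: 1.30169e+09.
k=1: B_{2}/(2)! × [f^{(1)}(26) − f^{(1)}(8)] = 1/12 × (7.12883e+07 − 196608) = 5.92430e+06.
Running total after k=1: 1.30762e+09.
k=2: B_{4}/(4)! × [f^{(3)}(26) − f^{(3)}(8)] = −1/720 × (2.10912e+06 − 61440.0) = -2844.00.
Running total after k=2: 1.30761e+09.
k=3: B_{6}/(6)! × [f^{(5)}(26) − f^{(5)}(8)] = 1/30240 × (18720.0 − 5760.00) = 0.428571.

S_3 ≈ 1.30761e+09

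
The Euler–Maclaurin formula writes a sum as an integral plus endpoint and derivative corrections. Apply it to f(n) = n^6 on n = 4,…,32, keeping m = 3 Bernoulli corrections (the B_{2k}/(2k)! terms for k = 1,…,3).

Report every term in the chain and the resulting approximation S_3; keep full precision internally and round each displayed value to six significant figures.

Integral: ∫_4^32 x^6 dx = 4.90853e+09.
Boundary: ½(f(4) + f(32)) = ½(4096.00 + 1.07374e+09) = 5.36873e+08.
Running total after boundary: 5.44540e+09.
Order-1 term: 1/12 · (2.01327e+08 − 6144.00) = 1.67767e+07.
Running total after k=1: 5.46218e+09.
Order-2 term: −1/720 · (3.93216e+06 − 7680.00) = -5450.67.
Running total after k=2: 5.46218e+09.
Order-3 term: 1/30240 · (23040.0 − 2880.00) = 0.666667.

S_3 ≈ 5.46218e+09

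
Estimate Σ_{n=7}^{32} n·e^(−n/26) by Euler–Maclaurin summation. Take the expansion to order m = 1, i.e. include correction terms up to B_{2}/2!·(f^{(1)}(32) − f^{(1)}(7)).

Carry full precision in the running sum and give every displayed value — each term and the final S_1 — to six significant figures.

S_1 ≈ 222.340

Integral: ∫_7^32 x·e^(−x/26) dx = 215.045.
Boundary: ½(f(7) + f(32)) = ½(5.34777 + 9.34617) = 7.34697.
Running total after boundary: 222.392.
Order-1 term: 1/12 · (-0.0674003 − 0.558284) = -0.0521403.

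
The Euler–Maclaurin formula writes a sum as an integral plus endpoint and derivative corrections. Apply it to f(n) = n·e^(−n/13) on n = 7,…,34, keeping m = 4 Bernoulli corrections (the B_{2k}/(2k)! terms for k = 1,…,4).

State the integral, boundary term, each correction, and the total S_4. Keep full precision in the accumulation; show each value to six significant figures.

S_4 ≈ 110.313

Integral: ∫_7^34 x·e^(−x/13) dx = 107.059.
½[f(7) + f(34)] = ½[4.08552 + 2.48675] = 3.28613.
Running total after boundary: 110.346.
Order-1 term: 1/12 · (-0.118149 − 0.269375) = -0.0322936.
After k=1: 110.313.
Order-2 term: −1/720 · (0.000166453 − 0.00850098) = 1.15757e-05.
After k=2: 110.313.
Order-3 term: 1/30240 · (6.10658e-06 − 9.11718e-05) = -2.81300e-09.
After k=3: 110.313.
Order-4 term: −1/1209600 · (6.64392e-08 − 7.81313e-07) = 5.91000e-13.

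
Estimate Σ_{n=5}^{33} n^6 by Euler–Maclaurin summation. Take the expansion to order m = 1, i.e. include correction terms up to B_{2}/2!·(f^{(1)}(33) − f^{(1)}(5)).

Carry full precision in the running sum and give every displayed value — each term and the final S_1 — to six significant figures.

Integral: ∫_5^33 x^6 dx = 6.08834e+09.
½[f(5) + f(33)] = ½[15625.0 + 1.29147e+09] = 6.45742e+08.
So far: 6.73408e+09.
Order-1 term: 1/12 · (2.34812e+08 − 18750.0) = 1.95661e+07.

S_1 ≈ 6.75365e+09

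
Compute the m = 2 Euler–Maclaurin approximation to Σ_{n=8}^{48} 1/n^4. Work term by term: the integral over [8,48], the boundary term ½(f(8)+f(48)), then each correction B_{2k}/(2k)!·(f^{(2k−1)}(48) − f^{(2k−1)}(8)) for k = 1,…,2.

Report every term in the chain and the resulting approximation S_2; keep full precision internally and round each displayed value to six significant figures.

S_2 ≈ 0.000780284

∫_8^48 1/x^4 dx evaluates to 0.000648028.
Boundary: ½(f(8) + f(48)) = ½(0.000244141 + 1.88380e-07) = 0.000122165.
Integral + boundary = 0.000770192.
Correction k=1: B_{2}/2! · (f^{(1)}(48) − f^{(1)}(8)) = 1/12 · (-1.56983e-08 − (-0.000122070)) = 1.01712e-05.
After k=1: 0.000780363.
Correction k=2: B_{4}/4! · (f^{(3)}(48) − f^{(3)}(8)) = −1/720 · (-2.04406e-10 − (-5.72205e-05)) = -7.94726e-08.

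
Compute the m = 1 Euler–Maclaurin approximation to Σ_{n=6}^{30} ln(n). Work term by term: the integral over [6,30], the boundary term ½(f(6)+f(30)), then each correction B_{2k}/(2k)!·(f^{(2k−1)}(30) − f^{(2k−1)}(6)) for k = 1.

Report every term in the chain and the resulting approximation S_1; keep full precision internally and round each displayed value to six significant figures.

S_1 ≈ 69.8707

The integral term ∫_6^30 ln(x) dx = 67.2854.
½[f(6) + f(30)] = ½[1.79176 + 3.40120] = 2.59648.
Running total after boundary: 69.8818.
Correction k=1: B_{2}/2! · (f^{(1)}(30) − f^{(1)}(6)) = 1/12 · (0.0333333 − 0.166667) = -0.0111111.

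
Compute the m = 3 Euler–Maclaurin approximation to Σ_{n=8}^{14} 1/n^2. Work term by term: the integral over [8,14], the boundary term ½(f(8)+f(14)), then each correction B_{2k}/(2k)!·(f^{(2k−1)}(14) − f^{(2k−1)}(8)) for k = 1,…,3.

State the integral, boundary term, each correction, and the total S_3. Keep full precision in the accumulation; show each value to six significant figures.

Integral: ∫_8^14 1/x^2 dx = 0.0535714.
½[f(8) + f(14)] = ½[0.0156250 + 0.00510204] = 0.0103635.
Integral + boundary = 0.0639349.
Correction k=1: B_{2}/2! · (f^{(1)}(14) − f^{(1)}(8)) = 1/12 · (-0.000728863 − (-0.00390625)) = 0.000264782.
After k=1: 0.0641997.
Correction k=2: B_{4}/4! · (f^{(3)}(14) − f^{(3)}(8)) = −1/720 · (-4.46243e-05 − (-0.000732422)) = -9.55274e-07.
After k=2: 0.0641988.
Correction k=3: B_{6}/6! · (f^{(5)}(14) − f^{(5)}(8)) = 1/30240 · (-6.83024e-06 − (-0.000343323)) = 1.11274e-08.

S_3 ≈ 0.0641988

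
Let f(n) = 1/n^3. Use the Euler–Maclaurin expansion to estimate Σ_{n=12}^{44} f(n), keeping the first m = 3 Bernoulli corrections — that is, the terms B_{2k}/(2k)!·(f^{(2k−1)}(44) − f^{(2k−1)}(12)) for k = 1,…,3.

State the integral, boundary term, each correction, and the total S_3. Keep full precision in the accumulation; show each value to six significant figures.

S_3 ≈ 0.00352114

The integral term ∫_12^44 1/x^3 dx = 0.00321396.
½[f(12) + f(44)] = ½[0.000578704 + 1.17393e-05] = 0.000295221.
Integral + boundary = 0.00350918.
Correction k=1: B_{2}/2! · (f^{(1)}(44) − f^{(1)}(12)) = 1/12 · (-8.00406e-07 − (-0.000144676)) = 1.19896e-05.
After k=1: 0.00352117.
Correction k=2: B_{4}/4! · (f^{(3)}(44) − f^{(3)}(12)) = −1/720 · (-8.26866e-09 − (-2.00939e-05)) = -2.78967e-08.
After k=2: 0.00352114.
Correction k=3: B_{6}/6! · (f^{(5)}(44) − f^{(5)}(12)) = 1/30240 · (-1.79382e-10 − (-5.86071e-06)) = 1.93801e-10.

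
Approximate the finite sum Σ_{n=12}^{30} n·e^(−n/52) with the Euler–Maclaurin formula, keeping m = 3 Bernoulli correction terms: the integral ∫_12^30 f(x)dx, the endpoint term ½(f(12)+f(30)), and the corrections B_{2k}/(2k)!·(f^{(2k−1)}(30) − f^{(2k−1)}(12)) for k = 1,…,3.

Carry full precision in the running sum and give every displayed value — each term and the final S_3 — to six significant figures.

S_3 ≈ 260.568

∫_12^30 x·e^(−x/52) dx evaluates to 247.411.
Boundary: ½(f(12) + f(30)) = ½(9.52707 + 16.8487) = 13.1879.
So far: 260.599.
k=1: B_{2}/(2)! × [f^{(1)}(30) − f^{(1)}(12)] = 1/12 × (0.237610 − 0.610710) = -0.0310916.
After k=1: 260.568.
k=2: B_{4}/(4)! × [f^{(3)}(30) − f^{(3)}(12)] = −1/720 × (0.000503276 − 0.000813075) = 4.30277e-07.
After k=2: 260.568.
k=3: B_{6}/(6)! × [f^{(5)}(30) − f^{(5)}(12)] = 1/30240 × (3.39748e-07 − 5.17861e-07) = -5.88999e-12.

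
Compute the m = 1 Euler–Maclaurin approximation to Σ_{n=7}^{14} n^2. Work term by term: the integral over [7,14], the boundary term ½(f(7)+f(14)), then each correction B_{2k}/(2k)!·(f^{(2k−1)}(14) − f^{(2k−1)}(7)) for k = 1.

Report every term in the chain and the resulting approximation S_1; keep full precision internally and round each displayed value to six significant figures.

S_1 ≈ 924.000

Integral: ∫_7^14 x^2 dx = 800.333.
Endpoint term: (f(7) + f(14))/2 = (49.0000 + 196.000)/2 = 122.500.
Integral + boundary = 922.833.
Correction k=1: B_{2}/2! · (f^{(1)}(14) − f^{(1)}(7)) = 1/12 · (28.0000 − 14.0000) = 1.16667.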